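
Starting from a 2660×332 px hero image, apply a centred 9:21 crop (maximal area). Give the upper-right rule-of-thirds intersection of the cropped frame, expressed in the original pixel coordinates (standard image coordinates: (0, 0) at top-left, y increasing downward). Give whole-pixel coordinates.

2660/332 > 9/21, so the 9:21 crop keeps the full height 332 and trims width to 332 × 9/21 = 142.29 px.
Left offset = (2660 − 142.29)/2 = 1258.86 px; top offset = 0.
Upper-right is two-thirds across and one-third down within the crop:
x = 1258.86 + 2 × 142.29/3 ≈ 1354; y = 0.00 + 1 × 332.00/3 ≈ 111.

x = 1354 px, y = 111 px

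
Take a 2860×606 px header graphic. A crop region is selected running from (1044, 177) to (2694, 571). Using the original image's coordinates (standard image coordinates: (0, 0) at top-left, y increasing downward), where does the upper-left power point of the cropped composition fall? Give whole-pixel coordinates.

Crop width = 2694 − 1044 = 1650 px; one third is 550.00 px.
Crop height = 571 − 177 = 394 px; one third is 131.33 px.
The upper-left point is one-third across and one-third down within the crop:
x = 1044 + 1 × 550.00 ≈ 1594; y = 177 + 1 × 131.33 ≈ 308.

(1594, 308)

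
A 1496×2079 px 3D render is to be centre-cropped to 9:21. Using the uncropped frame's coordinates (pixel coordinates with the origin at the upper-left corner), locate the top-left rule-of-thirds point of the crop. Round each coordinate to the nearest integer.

(600, 693)

1496/2079 > 9/21, so the 9:21 crop keeps the full height 2079 and trims width to 2079 × 9/21 = 891.00 px.
Left offset = (1496 − 891.00)/2 = 302.50 px; top offset = 0.
Top-left is one-third across and one-third down within the crop:
x = 302.50 + 1 × 891.00/3 ≈ 600; y = 0.00 + 1 × 2079.00/3 ≈ 693.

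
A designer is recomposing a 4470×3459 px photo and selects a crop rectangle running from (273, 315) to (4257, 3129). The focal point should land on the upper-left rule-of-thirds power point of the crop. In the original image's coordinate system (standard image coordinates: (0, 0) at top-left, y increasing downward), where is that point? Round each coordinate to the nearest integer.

Crop width = 4257 − 273 = 3984 px; one third is 1328.00 px.
Crop height = 3129 − 315 = 2814 px; one third is 938.00 px.
The upper-left point is one-third across and one-third down within the crop:
x = 273 + 1 × 1328.00 ≈ 1601; y = 315 + 1 × 938.00 ≈ 1253.

x = 1601 px, y = 1253 px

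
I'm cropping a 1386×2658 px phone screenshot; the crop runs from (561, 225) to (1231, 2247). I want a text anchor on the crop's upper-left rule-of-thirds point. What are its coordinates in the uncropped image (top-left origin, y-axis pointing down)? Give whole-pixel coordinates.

x = 784 px, y = 899 px

Crop width = 1231 − 561 = 670 px; one third is 223.33 px.
Crop height = 2247 − 225 = 2022 px; one third is 674.00 px.
The upper-left point is one-third across and one-third down within the crop:
x = 561 + 1 × 223.33 ≈ 784; y = 225 + 1 × 674.00 ≈ 899.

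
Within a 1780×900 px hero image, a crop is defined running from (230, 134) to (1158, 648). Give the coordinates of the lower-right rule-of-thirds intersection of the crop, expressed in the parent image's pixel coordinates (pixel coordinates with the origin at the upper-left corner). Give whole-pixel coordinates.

(849, 477)

Crop width = 1158 − 230 = 928 px; one third is 309.33 px.
Crop height = 648 − 134 = 514 px; one third is 171.33 px.
The lower-right point is two-thirds across and two-thirds down within the crop:
x = 230 + 2 × 309.33 ≈ 849; y = 134 + 2 × 171.33 ≈ 477.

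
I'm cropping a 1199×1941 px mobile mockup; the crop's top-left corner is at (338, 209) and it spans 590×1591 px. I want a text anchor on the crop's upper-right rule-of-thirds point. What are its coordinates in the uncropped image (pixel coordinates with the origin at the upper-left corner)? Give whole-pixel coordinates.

One third of the crop width 590 is 196.67 px.
One third of the crop height 1591 is 530.33 px.
The upper-right point is two-thirds across and one-third down within the crop:
x = 338 + 2 × 196.67 ≈ 731; y = 209 + 1 × 530.33 ≈ 739.

(731, 739)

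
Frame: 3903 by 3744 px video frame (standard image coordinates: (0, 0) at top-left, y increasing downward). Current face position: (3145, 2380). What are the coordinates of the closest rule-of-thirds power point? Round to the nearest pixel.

Third lines: x ∈ {1301, 2602}, y ∈ {1248, 2496}.
3145 is closer to x = 2602; 2380 is closer to y = 2496.
So the nearest intersection is the lower-right power point.

x = 2602 px, y = 2496 px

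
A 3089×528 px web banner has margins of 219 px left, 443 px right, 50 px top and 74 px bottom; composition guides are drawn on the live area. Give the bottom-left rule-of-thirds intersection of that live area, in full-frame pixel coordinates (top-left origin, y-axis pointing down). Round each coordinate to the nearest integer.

Content width = 3089 − 219 − 443 = 2427 px; content height = 528 − 50 − 74 = 404 px.
Bottom-left is one-third across and two-thirds down within the live area.
x = 219 + 1 × 2427/3 = 219 + 809.00 ≈ 1028
y = 50 + 2 × 404/3 = 50 + 269.33 ≈ 319

(1028, 319)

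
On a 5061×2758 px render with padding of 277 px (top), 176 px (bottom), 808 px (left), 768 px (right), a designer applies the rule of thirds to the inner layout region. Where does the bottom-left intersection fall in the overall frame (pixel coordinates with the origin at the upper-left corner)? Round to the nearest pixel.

(1970, 1814)

Content width = 5061 − 808 − 768 = 3485 px; content height = 2758 − 277 − 176 = 2305 px.
Bottom-left is one-third across and two-thirds down within the inner layout region.
x = 808 + 1 × 3485/3 = 808 + 1161.67 ≈ 1970
y = 277 + 2 × 2305/3 = 277 + 1536.67 ≈ 1814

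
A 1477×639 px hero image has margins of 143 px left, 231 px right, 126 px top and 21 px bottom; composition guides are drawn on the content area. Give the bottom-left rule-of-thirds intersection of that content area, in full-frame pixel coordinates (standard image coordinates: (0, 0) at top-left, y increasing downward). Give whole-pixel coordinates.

(511, 454)

Content width = 1477 − 143 − 231 = 1103 px; content height = 639 − 126 − 21 = 492 px.
Bottom-left is one-third across and two-thirds down within the content area.
x = 143 + 1 × 1103/3 = 143 + 367.67 ≈ 511
y = 126 + 2 × 492/3 = 126 + 328.00 ≈ 454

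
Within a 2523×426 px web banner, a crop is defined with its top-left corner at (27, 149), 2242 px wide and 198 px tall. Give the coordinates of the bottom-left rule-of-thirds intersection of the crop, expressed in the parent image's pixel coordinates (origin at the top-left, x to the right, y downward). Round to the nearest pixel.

x = 774 px, y = 281 px

One third of the crop width 2242 is 747.33 px.
One third of the crop height 198 is 66.00 px.
The bottom-left point is one-third across and two-thirds down within the crop:
x = 27 + 1 × 747.33 ≈ 774; y = 149 + 2 × 66.00 ≈ 281.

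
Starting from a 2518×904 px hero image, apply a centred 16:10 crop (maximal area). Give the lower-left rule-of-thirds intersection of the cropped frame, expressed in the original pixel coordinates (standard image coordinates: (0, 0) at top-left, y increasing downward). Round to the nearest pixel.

2518/904 > 16/10, so the 16:10 crop keeps the full height 904 and trims width to 904 × 16/10 = 1446.40 px.
Left offset = (2518 − 1446.40)/2 = 535.80 px; top offset = 0.
Lower-left is one-third across and two-thirds down within the crop:
x = 535.80 + 1 × 1446.40/3 ≈ 1018; y = 0.00 + 2 × 904.00/3 ≈ 603.

x = 1018 px, y = 603 px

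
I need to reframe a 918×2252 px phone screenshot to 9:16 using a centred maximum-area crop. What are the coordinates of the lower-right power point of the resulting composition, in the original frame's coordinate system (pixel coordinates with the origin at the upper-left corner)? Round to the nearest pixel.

918/2252 < 9/16, so the 9:16 crop keeps the full width 918 and trims height to 918 × 16/9 = 1632.00 px.
Top offset = (2252 − 1632.00)/2 = 310.00 px; left offset = 0.
Lower-right is two-thirds across and two-thirds down within the crop:
x = 0.00 + 2 × 918.00/3 ≈ 612; y = 310.00 + 2 × 1632.00/3 ≈ 1398.

x = 612 px, y = 1398 px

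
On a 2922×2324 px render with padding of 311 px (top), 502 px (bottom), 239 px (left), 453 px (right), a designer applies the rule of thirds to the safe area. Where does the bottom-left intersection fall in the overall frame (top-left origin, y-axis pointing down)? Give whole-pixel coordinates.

Content width = 2922 − 239 − 453 = 2230 px; content height = 2324 − 311 − 502 = 1511 px.
Bottom-left is one-third across and two-thirds down within the safe area.
x = 239 + 1 × 2230/3 = 239 + 743.33 ≈ 982
y = 311 + 2 × 1511/3 = 311 + 1007.33 ≈ 1318

x = 982 px, y = 1318 px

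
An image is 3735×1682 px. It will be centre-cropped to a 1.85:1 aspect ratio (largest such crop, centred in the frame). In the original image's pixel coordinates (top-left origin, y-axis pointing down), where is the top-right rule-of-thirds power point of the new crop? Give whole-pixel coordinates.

3735/1682 > 1.85/1, so the 1.85:1 crop keeps the full height 1682 and trims width to 1682 × 1.85/1 = 3111.70 px.
Left offset = (3735 − 3111.70)/2 = 311.65 px; top offset = 0.
Top-right is two-thirds across and one-third down within the crop:
x = 311.65 + 2 × 3111.70/3 ≈ 2386; y = 0.00 + 1 × 1682.00/3 ≈ 561.

x = 2386 px, y = 561 px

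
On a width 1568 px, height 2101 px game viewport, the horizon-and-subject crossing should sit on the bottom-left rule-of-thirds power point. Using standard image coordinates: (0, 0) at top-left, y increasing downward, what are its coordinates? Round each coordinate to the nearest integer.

x = 523 px, y = 1401 px

The bottom-left point sits one-third of the way across and two-thirds of the way down.
x = 1 × 1568/3 ≈ 523; y = 2 × 2101/3 ≈ 1401.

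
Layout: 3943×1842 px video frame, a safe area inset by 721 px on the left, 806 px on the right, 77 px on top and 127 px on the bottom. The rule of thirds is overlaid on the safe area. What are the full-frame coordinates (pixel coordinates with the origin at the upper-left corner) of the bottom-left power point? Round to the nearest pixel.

Content width = 3943 − 721 − 806 = 2416 px; content height = 1842 − 77 − 127 = 1638 px.
Bottom-left is one-third across and two-thirds down within the safe area.
x = 721 + 1 × 2416/3 = 721 + 805.33 ≈ 1526
y = 77 + 2 × 1638/3 = 77 + 1092.00 ≈ 1169

x = 1526 px, y = 1169 px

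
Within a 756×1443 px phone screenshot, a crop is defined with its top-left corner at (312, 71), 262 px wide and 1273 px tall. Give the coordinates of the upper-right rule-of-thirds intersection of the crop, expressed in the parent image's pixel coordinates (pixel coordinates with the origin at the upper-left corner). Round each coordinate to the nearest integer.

(487, 495)

One third of the crop width 262 is 87.33 px.
One third of the crop height 1273 is 424.33 px.
The upper-right point is two-thirds across and one-third down within the crop:
x = 312 + 2 × 87.33 ≈ 487; y = 71 + 1 × 424.33 ≈ 495.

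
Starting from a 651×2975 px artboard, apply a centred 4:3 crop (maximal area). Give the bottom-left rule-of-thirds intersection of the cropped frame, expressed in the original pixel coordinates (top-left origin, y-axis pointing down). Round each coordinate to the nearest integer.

651/2975 < 4/3, so the 4:3 crop keeps the full width 651 and trims height to 651 × 3/4 = 488.25 px.
Top offset = (2975 − 488.25)/2 = 1243.38 px; left offset = 0.
Bottom-left is one-third across and two-thirds down within the crop:
x = 0.00 + 1 × 651.00/3 ≈ 217; y = 1243.38 + 2 × 488.25/3 ≈ 1569.

(217, 1569)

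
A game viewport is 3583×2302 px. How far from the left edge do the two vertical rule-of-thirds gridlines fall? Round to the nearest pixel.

3583 / 3 = 1194.33, so the vertical lines sit at one and two thirds of 3583.

1194 px and 2389 px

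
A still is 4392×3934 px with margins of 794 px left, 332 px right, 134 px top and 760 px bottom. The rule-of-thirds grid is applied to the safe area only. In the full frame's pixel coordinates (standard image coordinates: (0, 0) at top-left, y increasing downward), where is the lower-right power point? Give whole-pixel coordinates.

(2971, 2161)

Content width = 4392 − 794 − 332 = 3266 px; content height = 3934 − 134 − 760 = 3040 px.
Lower-right is two-thirds across and two-thirds down within the safe area.
x = 794 + 2 × 3266/3 = 794 + 2177.33 ≈ 2971
y = 134 + 2 × 3040/3 = 134 + 2026.67 ≈ 2161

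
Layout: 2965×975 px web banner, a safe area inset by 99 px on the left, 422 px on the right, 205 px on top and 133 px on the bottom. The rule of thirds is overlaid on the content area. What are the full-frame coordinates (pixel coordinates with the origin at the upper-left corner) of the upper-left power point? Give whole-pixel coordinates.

(914, 417)

Content width = 2965 − 99 − 422 = 2444 px; content height = 975 − 205 − 133 = 637 px.
Upper-left is one-third across and one-third down within the content area.
x = 99 + 1 × 2444/3 = 99 + 814.67 ≈ 914
y = 205 + 1 × 637/3 = 205 + 212.33 ≈ 417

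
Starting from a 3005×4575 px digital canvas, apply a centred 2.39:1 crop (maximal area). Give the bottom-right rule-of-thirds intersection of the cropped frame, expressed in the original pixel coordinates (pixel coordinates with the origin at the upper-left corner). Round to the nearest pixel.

(2003, 2497)

3005/4575 < 2.39/1, so the 2.39:1 crop keeps the full width 3005 and trims height to 3005 × 1/2.39 = 1257.32 px.
Top offset = (4575 − 1257.32)/2 = 1658.84 px; left offset = 0.
Bottom-right is two-thirds across and two-thirds down within the crop:
x = 0.00 + 2 × 3005.00/3 ≈ 2003; y = 1658.84 + 2 × 1257.32/3 ≈ 2497.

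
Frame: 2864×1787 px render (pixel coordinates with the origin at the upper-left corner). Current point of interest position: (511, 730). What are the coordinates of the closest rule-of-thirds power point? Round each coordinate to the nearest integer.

x = 955 px, y = 596 px

Third lines: x ∈ {955, 1909}, y ∈ {596, 1191}.
511 is closer to x = 955; 730 is closer to y = 596.
So the nearest intersection is the upper-left power point.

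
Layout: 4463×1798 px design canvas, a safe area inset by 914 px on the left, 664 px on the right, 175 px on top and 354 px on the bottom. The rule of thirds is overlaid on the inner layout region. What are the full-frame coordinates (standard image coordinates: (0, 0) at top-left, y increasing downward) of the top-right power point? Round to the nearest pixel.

x = 2837 px, y = 598 px

Content width = 4463 − 914 − 664 = 2885 px; content height = 1798 − 175 − 354 = 1269 px.
Top-right is two-thirds across and one-third down within the inner layout region.
x = 914 + 2 × 2885/3 = 914 + 1923.33 ≈ 2837
y = 175 + 1 × 1269/3 = 175 + 423.00 ≈ 598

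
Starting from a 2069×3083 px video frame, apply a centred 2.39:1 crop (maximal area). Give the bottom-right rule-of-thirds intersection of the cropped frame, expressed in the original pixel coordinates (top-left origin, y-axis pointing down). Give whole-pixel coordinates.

(1379, 1686)

2069/3083 < 2.39/1, so the 2.39:1 crop keeps the full width 2069 and trims height to 2069 × 1/2.39 = 865.69 px.
Top offset = (3083 − 865.69)/2 = 1108.65 px; left offset = 0.
Bottom-right is two-thirds across and two-thirds down within the crop:
x = 0.00 + 2 × 2069.00/3 ≈ 1379; y = 1108.65 + 2 × 865.69/3 ≈ 1686.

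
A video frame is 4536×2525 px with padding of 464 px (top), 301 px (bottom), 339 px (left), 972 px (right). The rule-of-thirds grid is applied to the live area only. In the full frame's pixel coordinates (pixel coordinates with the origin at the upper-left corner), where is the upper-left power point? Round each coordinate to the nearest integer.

Content width = 4536 − 339 − 972 = 3225 px; content height = 2525 − 464 − 301 = 1760 px.
Upper-left is one-third across and one-third down within the live area.
x = 339 + 1 × 3225/3 = 339 + 1075.00 ≈ 1414
y = 464 + 1 × 1760/3 = 464 + 586.67 ≈ 1051

(1414, 1051)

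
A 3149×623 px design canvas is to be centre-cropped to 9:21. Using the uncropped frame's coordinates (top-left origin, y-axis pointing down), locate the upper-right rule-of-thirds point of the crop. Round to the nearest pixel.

x = 1619 px, y = 208 px

3149/623 > 9/21, so the 9:21 crop keeps the full height 623 and trims width to 623 × 9/21 = 267.00 px.
Left offset = (3149 − 267.00)/2 = 1441.00 px; top offset = 0.
Upper-right is two-thirds across and one-third down within the crop:
x = 1441.00 + 2 × 267.00/3 ≈ 1619; y = 0.00 + 1 × 623.00/3 ≈ 208.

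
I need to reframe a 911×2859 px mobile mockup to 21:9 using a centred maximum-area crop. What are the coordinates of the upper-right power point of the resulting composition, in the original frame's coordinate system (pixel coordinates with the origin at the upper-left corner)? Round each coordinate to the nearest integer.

x = 607 px, y = 1364 px

911/2859 < 21/9, so the 21:9 crop keeps the full width 911 and trims height to 911 × 9/21 = 390.43 px.
Top offset = (2859 − 390.43)/2 = 1234.29 px; left offset = 0.
Upper-right is two-thirds across and one-third down within the crop:
x = 0.00 + 2 × 911.00/3 ≈ 607; y = 1234.29 + 1 × 390.43/3 ≈ 1364.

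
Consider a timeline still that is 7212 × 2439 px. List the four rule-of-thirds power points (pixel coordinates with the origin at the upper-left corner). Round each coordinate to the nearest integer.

One third of 7212 is 2404; one third of 2439 is 813.
Vertical third lines at x = 2404 and x = 4808; horizontal third lines at y = 813 and y = 1626.

(2404, 813), (4808, 813), (2404, 1626), (4808, 1626)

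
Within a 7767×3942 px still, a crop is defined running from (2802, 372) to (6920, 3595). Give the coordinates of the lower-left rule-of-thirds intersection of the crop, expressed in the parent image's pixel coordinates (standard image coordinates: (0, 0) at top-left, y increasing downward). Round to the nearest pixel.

Crop width = 6920 − 2802 = 4118 px; one third is 1372.67 px.
Crop height = 3595 − 372 = 3223 px; one third is 1074.33 px.
The lower-left point is one-third across and two-thirds down within the crop:
x = 2802 + 1 × 1372.67 ≈ 4175; y = 372 + 2 × 1074.33 ≈ 2521.

(4175, 2521)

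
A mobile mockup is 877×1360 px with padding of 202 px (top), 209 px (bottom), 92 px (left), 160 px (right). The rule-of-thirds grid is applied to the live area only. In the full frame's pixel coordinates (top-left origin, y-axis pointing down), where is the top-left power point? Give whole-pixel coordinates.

Content width = 877 − 92 − 160 = 625 px; content height = 1360 − 202 − 209 = 949 px.
Top-left is one-third across and one-third down within the live area.
x = 92 + 1 × 625/3 = 92 + 208.33 ≈ 300
y = 202 + 1 × 949/3 = 202 + 316.33 ≈ 518

x = 300 px, y = 518 px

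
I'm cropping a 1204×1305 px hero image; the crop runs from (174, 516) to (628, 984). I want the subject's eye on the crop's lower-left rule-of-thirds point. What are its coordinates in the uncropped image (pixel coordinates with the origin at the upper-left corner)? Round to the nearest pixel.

Crop width = 628 − 174 = 454 px; one third is 151.33 px.
Crop height = 984 − 516 = 468 px; one third is 156.00 px.
The lower-left point is one-third across and two-thirds down within the crop:
x = 174 + 1 × 151.33 ≈ 325; y = 516 + 2 × 156.00 ≈ 828.

(325, 828)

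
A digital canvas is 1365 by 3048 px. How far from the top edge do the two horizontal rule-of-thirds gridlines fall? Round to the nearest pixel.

3048 / 3 = 1016, so the horizontal lines sit at one and two thirds of 3048.

y = 1016 px and y = 2032 px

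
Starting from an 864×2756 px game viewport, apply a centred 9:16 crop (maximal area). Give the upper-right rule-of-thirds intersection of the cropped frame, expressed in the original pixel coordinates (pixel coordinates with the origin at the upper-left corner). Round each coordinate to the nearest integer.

(576, 1122)

864/2756 < 9/16, so the 9:16 crop keeps the full width 864 and trims height to 864 × 16/9 = 1536.00 px.
Top offset = (2756 − 1536.00)/2 = 610.00 px; left offset = 0.
Upper-right is two-thirds across and one-third down within the crop:
x = 0.00 + 2 × 864.00/3 ≈ 576; y = 610.00 + 1 × 1536.00/3 ≈ 1122.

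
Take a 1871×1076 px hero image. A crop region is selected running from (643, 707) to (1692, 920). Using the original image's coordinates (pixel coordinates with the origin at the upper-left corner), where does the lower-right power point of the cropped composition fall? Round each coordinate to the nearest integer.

(1342, 849)

Crop width = 1692 − 643 = 1049 px; one third is 349.67 px.
Crop height = 920 − 707 = 213 px; one third is 71.00 px.
The lower-right point is two-thirds across and two-thirds down within the crop:
x = 643 + 2 × 349.67 ≈ 1342; y = 707 + 2 × 71.00 ≈ 849.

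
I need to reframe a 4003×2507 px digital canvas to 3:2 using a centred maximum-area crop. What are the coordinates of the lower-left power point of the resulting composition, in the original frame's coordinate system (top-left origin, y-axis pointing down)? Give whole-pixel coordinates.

(1375, 1671)

4003/2507 > 3/2, so the 3:2 crop keeps the full height 2507 and trims width to 2507 × 3/2 = 3760.50 px.
Left offset = (4003 − 3760.50)/2 = 121.25 px; top offset = 0.
Lower-left is one-third across and two-thirds down within the crop:
x = 121.25 + 1 × 3760.50/3 ≈ 1375; y = 0.00 + 2 × 2507.00/3 ≈ 1671.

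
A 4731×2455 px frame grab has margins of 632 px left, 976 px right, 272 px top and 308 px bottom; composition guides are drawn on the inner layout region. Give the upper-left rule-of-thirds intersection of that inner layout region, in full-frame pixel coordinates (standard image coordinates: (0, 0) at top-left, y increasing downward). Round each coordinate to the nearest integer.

(1673, 897)

Content width = 4731 − 632 − 976 = 3123 px; content height = 2455 − 272 − 308 = 1875 px.
Upper-left is one-third across and one-third down within the inner layout region.
x = 632 + 1 × 3123/3 = 632 + 1041.00 ≈ 1673
y = 272 + 1 × 1875/3 = 272 + 625.00 ≈ 897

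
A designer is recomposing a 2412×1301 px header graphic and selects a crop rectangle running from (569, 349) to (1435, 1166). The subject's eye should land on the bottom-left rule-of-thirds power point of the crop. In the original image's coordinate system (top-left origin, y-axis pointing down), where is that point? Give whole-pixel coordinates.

Crop width = 1435 − 569 = 866 px; one third is 288.67 px.
Crop height = 1166 − 349 = 817 px; one third is 272.33 px.
The bottom-left point is one-third across and two-thirds down within the crop:
x = 569 + 1 × 288.67 ≈ 858; y = 349 + 2 × 272.33 ≈ 894.

x = 858 px, y = 894 px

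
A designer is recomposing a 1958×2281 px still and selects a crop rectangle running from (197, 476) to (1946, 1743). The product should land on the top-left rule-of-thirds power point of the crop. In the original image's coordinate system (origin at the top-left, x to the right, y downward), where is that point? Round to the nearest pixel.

x = 780 px, y = 898 px

Crop width = 1946 − 197 = 1749 px; one third is 583.00 px.
Crop height = 1743 − 476 = 1267 px; one third is 422.33 px.
The top-left point is one-third across and one-third down within the crop:
x = 197 + 1 × 583.00 ≈ 780; y = 476 + 1 × 422.33 ≈ 898.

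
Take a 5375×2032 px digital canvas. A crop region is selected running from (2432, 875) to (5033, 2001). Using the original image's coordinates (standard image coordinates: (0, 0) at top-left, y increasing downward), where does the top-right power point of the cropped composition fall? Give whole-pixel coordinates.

Crop width = 5033 − 2432 = 2601 px; one third is 867.00 px.
Crop height = 2001 − 875 = 1126 px; one third is 375.33 px.
The top-right point is two-thirds across and one-third down within the crop:
x = 2432 + 2 × 867.00 ≈ 4166; y = 875 + 1 × 375.33 ≈ 1250.

(4166, 1250)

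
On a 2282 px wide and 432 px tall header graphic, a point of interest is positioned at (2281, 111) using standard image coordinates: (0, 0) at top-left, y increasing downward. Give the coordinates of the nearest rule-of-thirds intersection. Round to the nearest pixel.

x = 1521 px, y = 144 px

Third lines: x ∈ {761, 1521}, y ∈ {144, 288}.
2281 is closer to x = 1521; 111 is closer to y = 144.
So the nearest intersection is the upper-right power point.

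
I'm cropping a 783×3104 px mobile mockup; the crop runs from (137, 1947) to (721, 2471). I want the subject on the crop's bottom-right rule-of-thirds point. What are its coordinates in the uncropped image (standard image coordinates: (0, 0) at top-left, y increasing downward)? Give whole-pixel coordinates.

Crop width = 721 − 137 = 584 px; one third is 194.67 px.
Crop height = 2471 − 1947 = 524 px; one third is 174.67 px.
The bottom-right point is two-thirds across and two-thirds down within the crop:
x = 137 + 2 × 194.67 ≈ 526; y = 1947 + 2 × 174.67 ≈ 2296.

(526, 2296)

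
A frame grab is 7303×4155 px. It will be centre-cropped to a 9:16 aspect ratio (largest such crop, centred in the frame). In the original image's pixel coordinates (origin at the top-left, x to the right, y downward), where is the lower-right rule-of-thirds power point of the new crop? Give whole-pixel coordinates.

7303/4155 > 9/16, so the 9:16 crop keeps the full height 4155 and trims width to 4155 × 9/16 = 2337.19 px.
Left offset = (7303 − 2337.19)/2 = 2482.91 px; top offset = 0.
Lower-right is two-thirds across and two-thirds down within the crop:
x = 2482.91 + 2 × 2337.19/3 ≈ 4041; y = 0.00 + 2 × 4155.00/3 ≈ 2770.

x = 4041 px, y = 2770 px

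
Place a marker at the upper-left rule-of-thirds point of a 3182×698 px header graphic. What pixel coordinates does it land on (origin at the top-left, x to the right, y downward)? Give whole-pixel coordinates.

x = 1061 px, y = 233 px

The upper-left point sits one-third of the way across and one-third of the way down.
x = 1 × 3182/3 ≈ 1061; y = 1 × 698/3 ≈ 233.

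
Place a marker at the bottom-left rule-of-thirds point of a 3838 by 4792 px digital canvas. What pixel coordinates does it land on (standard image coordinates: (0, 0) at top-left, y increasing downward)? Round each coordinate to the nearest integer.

The bottom-left point sits one-third of the way across and two-thirds of the way down.
x = 1 × 3838/3 ≈ 1279; y = 2 × 4792/3 ≈ 3195.

(1279, 3195)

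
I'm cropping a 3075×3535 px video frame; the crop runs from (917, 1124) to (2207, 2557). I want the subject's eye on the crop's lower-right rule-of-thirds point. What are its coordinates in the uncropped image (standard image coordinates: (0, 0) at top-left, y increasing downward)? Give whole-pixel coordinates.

Crop width = 2207 − 917 = 1290 px; one third is 430.00 px.
Crop height = 2557 − 1124 = 1433 px; one third is 477.67 px.
The lower-right point is two-thirds across and two-thirds down within the crop:
x = 917 + 2 × 430.00 ≈ 1777; y = 1124 + 2 × 477.67 ≈ 2079.

x = 1777 px, y = 2079 px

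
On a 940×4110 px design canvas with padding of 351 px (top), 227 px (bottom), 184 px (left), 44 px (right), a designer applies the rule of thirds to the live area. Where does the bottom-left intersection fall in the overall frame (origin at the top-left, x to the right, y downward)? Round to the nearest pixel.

(421, 2706)

Content width = 940 − 184 − 44 = 712 px; content height = 4110 − 351 − 227 = 3532 px.
Bottom-left is one-third across and two-thirds down within the live area.
x = 184 + 1 × 712/3 = 184 + 237.33 ≈ 421
y = 351 + 2 × 3532/3 = 351 + 2354.67 ≈ 2706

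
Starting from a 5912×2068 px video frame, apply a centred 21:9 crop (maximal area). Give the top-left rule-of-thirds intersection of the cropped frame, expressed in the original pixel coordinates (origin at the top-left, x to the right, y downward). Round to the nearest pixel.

5912/2068 > 21/9, so the 21:9 crop keeps the full height 2068 and trims width to 2068 × 21/9 = 4825.33 px.
Left offset = (5912 − 4825.33)/2 = 543.33 px; top offset = 0.
Top-left is one-third across and one-third down within the crop:
x = 543.33 + 1 × 4825.33/3 ≈ 2152; y = 0.00 + 1 × 2068.00/3 ≈ 689.

(2152, 689)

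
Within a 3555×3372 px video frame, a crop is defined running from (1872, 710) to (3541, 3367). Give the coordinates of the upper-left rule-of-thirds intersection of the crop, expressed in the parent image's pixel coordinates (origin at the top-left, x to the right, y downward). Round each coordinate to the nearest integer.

(2428, 1596)

Crop width = 3541 − 1872 = 1669 px; one third is 556.33 px.
Crop height = 3367 − 710 = 2657 px; one third is 885.67 px.
The upper-left point is one-third across and one-third down within the crop:
x = 1872 + 1 × 556.33 ≈ 2428; y = 710 + 1 × 885.67 ≈ 1596.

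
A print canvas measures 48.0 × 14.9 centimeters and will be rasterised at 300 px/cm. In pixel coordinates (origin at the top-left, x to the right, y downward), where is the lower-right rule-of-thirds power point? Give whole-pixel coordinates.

In pixels the canvas is 48.0 × 300 = 14400 wide and 14.9 × 300 = 4470 tall.
The lower-right point is two-thirds across and two-thirds down:
x = 2 × 14400/3 ≈ 9600; y = 2 × 4470/3 ≈ 2980.

(9600, 2980)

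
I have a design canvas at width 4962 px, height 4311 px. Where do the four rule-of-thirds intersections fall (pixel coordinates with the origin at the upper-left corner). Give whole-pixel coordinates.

(1654, 1437), (3308, 1437), (1654, 2874), (3308, 2874)

One third of 4962 is 1654; one third of 4311 is 1437.
Vertical third lines at x = 1654 and x = 3308; horizontal third lines at y = 1437 and y = 2874.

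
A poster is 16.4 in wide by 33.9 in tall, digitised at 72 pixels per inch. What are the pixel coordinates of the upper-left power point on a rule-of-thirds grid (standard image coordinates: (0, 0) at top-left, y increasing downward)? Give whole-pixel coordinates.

(394, 814)

In pixels the canvas is 16.4 × 72 = 1180.8 wide and 33.9 × 72 = 2440.8 tall.
The upper-left point is one-third across and one-third down:
x = 1 × 1180.8/3 ≈ 394; y = 1 × 2440.8/3 ≈ 814.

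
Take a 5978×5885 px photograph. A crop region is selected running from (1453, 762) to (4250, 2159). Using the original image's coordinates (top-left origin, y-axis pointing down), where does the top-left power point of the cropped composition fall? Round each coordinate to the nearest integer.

Crop width = 4250 − 1453 = 2797 px; one third is 932.33 px.
Crop height = 2159 − 762 = 1397 px; one third is 465.67 px.
The top-left point is one-third across and one-third down within the crop:
x = 1453 + 1 × 932.33 ≈ 2385; y = 762 + 1 × 465.67 ≈ 1228.

x = 2385 px, y = 1228 px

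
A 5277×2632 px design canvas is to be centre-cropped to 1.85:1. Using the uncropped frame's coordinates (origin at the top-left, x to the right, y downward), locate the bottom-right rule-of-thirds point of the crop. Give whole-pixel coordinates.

x = 3450 px, y = 1755 px

5277/2632 > 1.85/1, so the 1.85:1 crop keeps the full height 2632 and trims width to 2632 × 1.85/1 = 4869.20 px.
Left offset = (5277 − 4869.20)/2 = 203.90 px; top offset = 0.
Bottom-right is two-thirds across and two-thirds down within the crop:
x = 203.90 + 2 × 4869.20/3 ≈ 3450; y = 0.00 + 2 × 2632.00/3 ≈ 1755.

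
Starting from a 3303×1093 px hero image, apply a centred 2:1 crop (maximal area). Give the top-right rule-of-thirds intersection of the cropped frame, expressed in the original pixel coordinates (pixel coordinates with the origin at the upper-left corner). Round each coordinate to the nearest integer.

3303/1093 > 2/1, so the 2:1 crop keeps the full height 1093 and trims width to 1093 × 2/1 = 2186.00 px.
Left offset = (3303 − 2186.00)/2 = 558.50 px; top offset = 0.
Top-right is two-thirds across and one-third down within the crop:
x = 558.50 + 2 × 2186.00/3 ≈ 2016; y = 0.00 + 1 × 1093.00/3 ≈ 364.

x = 2016 px, y = 364 px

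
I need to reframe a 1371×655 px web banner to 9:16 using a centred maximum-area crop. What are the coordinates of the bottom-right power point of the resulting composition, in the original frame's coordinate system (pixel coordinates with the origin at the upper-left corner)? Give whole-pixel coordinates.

x = 747 px, y = 437 px

1371/655 > 9/16, so the 9:16 crop keeps the full height 655 and trims width to 655 × 9/16 = 368.44 px.
Left offset = (1371 − 368.44)/2 = 501.28 px; top offset = 0.
Bottom-right is two-thirds across and two-thirds down within the crop:
x = 501.28 + 2 × 368.44/3 ≈ 747; y = 0.00 + 2 × 655.00/3 ≈ 437.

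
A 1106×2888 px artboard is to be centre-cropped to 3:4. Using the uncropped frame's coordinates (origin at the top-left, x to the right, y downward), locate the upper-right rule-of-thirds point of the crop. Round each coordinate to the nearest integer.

(737, 1198)

1106/2888 < 3/4, so the 3:4 crop keeps the full width 1106 and trims height to 1106 × 4/3 = 1474.67 px.
Top offset = (2888 − 1474.67)/2 = 706.67 px; left offset = 0.
Upper-right is two-thirds across and one-third down within the crop:
x = 0.00 + 2 × 1106.00/3 ≈ 737; y = 706.67 + 1 × 1474.67/3 ≈ 1198.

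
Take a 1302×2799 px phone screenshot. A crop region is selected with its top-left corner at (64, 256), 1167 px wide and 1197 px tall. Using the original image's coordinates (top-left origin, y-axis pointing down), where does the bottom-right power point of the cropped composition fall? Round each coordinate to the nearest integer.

One third of the crop width 1167 is 389.00 px.
One third of the crop height 1197 is 399.00 px.
The bottom-right point is two-thirds across and two-thirds down within the crop:
x = 64 + 2 × 389.00 ≈ 842; y = 256 + 2 × 399.00 ≈ 1054.

(842, 1054)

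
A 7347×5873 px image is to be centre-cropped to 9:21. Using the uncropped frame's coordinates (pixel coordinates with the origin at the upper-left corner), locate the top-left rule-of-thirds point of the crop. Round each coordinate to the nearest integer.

7347/5873 > 9/21, so the 9:21 crop keeps the full height 5873 and trims width to 5873 × 9/21 = 2517.00 px.
Left offset = (7347 − 2517.00)/2 = 2415.00 px; top offset = 0.
Top-left is one-third across and one-third down within the crop:
x = 2415.00 + 1 × 2517.00/3 ≈ 3254; y = 0.00 + 1 × 5873.00/3 ≈ 1958.

x = 3254 px, y = 1958 px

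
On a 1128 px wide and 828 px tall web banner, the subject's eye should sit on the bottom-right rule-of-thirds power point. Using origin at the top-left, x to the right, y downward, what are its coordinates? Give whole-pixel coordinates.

The bottom-right point sits two-thirds of the way across and two-thirds of the way down.
x = 2 × 1128/3 ≈ 752; y = 2 × 828/3 ≈ 552.

x = 752 px, y = 552 px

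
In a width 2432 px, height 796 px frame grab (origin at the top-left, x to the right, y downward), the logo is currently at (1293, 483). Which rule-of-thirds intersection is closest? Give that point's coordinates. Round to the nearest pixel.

x = 1621 px, y = 531 px

Third lines: x ∈ {811, 1621}, y ∈ {265, 531}.
1293 is closer to x = 1621; 483 is closer to y = 531.
So the nearest intersection is the lower-right power point.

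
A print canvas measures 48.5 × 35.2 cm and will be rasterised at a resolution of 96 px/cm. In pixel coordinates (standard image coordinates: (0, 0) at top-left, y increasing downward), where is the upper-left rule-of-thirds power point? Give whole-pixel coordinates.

In pixels the canvas is 48.5 × 96 = 4656 wide and 35.2 × 96 = 3379.2 tall.
The upper-left point is one-third across and one-third down:
x = 1 × 4656/3 ≈ 1552; y = 1 × 3379.2/3 ≈ 1126.

x = 1552 px, y = 1126 px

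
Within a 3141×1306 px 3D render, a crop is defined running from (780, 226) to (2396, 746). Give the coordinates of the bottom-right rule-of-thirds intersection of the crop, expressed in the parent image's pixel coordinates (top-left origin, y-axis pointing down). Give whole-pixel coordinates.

Crop width = 2396 − 780 = 1616 px; one third is 538.67 px.
Crop height = 746 − 226 = 520 px; one third is 173.33 px.
The bottom-right point is two-thirds across and two-thirds down within the crop:
x = 780 + 2 × 538.67 ≈ 1857; y = 226 + 2 × 173.33 ≈ 573.

x = 1857 px, y = 573 px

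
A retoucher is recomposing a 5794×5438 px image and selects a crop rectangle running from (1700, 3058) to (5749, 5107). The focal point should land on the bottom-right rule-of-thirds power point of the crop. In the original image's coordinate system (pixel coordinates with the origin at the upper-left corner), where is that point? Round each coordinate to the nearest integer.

x = 4399 px, y = 4424 px

Crop width = 5749 − 1700 = 4049 px; one third is 1349.67 px.
Crop height = 5107 − 3058 = 2049 px; one third is 683.00 px.
The bottom-right point is two-thirds across and two-thirds down within the crop:
x = 1700 + 2 × 1349.67 ≈ 4399; y = 3058 + 2 × 683.00 ≈ 4424.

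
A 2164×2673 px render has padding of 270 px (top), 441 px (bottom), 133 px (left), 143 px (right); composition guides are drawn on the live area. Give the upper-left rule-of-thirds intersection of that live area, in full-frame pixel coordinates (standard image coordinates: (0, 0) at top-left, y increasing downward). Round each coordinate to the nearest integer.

x = 762 px, y = 924 px

Content width = 2164 − 133 − 143 = 1888 px; content height = 2673 − 270 − 441 = 1962 px.
Upper-left is one-third across and one-third down within the live area.
x = 133 + 1 × 1888/3 = 133 + 629.33 ≈ 762
y = 270 + 1 × 1962/3 = 270 + 654.00 ≈ 924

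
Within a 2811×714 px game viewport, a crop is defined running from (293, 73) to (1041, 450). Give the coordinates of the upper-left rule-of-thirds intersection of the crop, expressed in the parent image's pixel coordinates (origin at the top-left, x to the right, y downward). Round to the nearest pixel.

(542, 199)

Crop width = 1041 − 293 = 748 px; one third is 249.33 px.
Crop height = 450 − 73 = 377 px; one third is 125.67 px.
The upper-left point is one-third across and one-third down within the crop:
x = 293 + 1 × 249.33 ≈ 542; y = 73 + 1 × 125.67 ≈ 199.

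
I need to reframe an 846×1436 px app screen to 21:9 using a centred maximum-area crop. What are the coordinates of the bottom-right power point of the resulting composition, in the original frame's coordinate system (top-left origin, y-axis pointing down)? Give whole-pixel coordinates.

x = 564 px, y = 778 px

846/1436 < 21/9, so the 21:9 crop keeps the full width 846 and trims height to 846 × 9/21 = 362.57 px.
Top offset = (1436 − 362.57)/2 = 536.71 px; left offset = 0.
Bottom-right is two-thirds across and two-thirds down within the crop:
x = 0.00 + 2 × 846.00/3 ≈ 564; y = 536.71 + 2 × 362.57/3 ≈ 778.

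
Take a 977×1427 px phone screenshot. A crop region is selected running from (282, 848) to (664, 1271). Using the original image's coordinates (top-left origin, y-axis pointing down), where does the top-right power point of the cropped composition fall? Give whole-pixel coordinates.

(537, 989)

Crop width = 664 − 282 = 382 px; one third is 127.33 px.
Crop height = 1271 − 848 = 423 px; one third is 141.00 px.
The top-right point is two-thirds across and one-third down within the crop:
x = 282 + 2 × 127.33 ≈ 537; y = 848 + 1 × 141.00 ≈ 989.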